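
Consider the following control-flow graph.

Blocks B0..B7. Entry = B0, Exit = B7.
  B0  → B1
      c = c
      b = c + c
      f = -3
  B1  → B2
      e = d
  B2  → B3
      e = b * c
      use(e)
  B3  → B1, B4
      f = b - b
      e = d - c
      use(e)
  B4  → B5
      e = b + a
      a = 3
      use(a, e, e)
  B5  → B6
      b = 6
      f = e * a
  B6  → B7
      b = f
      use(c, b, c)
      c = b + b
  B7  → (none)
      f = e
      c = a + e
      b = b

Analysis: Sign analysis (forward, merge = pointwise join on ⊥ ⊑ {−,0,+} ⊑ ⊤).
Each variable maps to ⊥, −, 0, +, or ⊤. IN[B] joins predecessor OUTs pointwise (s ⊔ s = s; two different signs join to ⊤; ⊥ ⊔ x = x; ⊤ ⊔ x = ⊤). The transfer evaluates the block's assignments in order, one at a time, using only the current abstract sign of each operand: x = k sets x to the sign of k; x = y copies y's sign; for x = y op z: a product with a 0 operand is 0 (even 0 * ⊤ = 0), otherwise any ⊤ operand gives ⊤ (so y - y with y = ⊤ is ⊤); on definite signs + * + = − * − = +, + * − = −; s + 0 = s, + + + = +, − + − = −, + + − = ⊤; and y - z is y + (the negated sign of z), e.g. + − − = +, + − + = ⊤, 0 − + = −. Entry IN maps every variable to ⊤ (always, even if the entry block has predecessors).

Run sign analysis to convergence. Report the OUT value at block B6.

Answer: {a: +, b: ⊤, c: ⊤, d: ⊤, e: ⊤, f: ⊤}

Working:
Fixpoint table:
  B0:  IN=(all ⊤)  OUT={f:-; rest ⊤}
  B1:  IN=(all ⊤)  OUT=(all ⊤)
  B2:  IN=(all ⊤)  OUT=(all ⊤)
  B3:  IN=(all ⊤)  OUT=(all ⊤)
  B4:  IN=(all ⊤)  OUT={a:+; rest ⊤}
  B5:  IN={a:+; rest ⊤}  OUT={a:+, b:+; rest ⊤}
  B6:  IN={a:+, b:+; rest ⊤}  OUT={a:+; rest ⊤}
  B7:  IN={a:+; rest ⊤}  OUT={a:+; rest ⊤}

Merge at B6: IN[B6] = OUT[B5] = {a: +, b: +, c: ⊤, d: ⊤, e: ⊤, f: ⊤}
Applying B6's transfer function to that IN value gives OUT[B6] (row B6 above).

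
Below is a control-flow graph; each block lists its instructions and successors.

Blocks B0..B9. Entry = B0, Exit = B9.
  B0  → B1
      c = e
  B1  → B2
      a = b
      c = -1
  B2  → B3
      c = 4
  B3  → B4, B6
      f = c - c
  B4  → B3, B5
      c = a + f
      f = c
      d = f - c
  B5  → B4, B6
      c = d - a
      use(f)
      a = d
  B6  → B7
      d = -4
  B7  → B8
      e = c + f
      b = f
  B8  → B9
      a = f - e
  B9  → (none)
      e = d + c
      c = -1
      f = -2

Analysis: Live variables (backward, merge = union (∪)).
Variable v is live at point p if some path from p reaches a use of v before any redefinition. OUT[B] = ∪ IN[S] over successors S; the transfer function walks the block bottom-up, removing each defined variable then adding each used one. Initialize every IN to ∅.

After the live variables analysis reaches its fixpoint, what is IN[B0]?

Answer: {b, e}

Trace:
Converged values:
  B0:   IN={b, e}   OUT={b}
  B1:   IN={b}   OUT={a}
  B2:   IN={a}   OUT={a, c}
  B3:   IN={a, c}   OUT={a, c, f}
  B4:   IN={a, f}   OUT={a, c, d, f}
  B5:   IN={a, d, f}   OUT={a, c, f}
  B6:   IN={c, f}   OUT={c, d, f}
  B7:   IN={c, d, f}   OUT={c, d, e, f}
  B8:   IN={c, d, e, f}   OUT={c, d}
  B9:   IN={c, d}   OUT={}

Merge at B0: OUT[B0] = IN[B1] = {b}
Applying B0's transfer function to that OUT value gives IN[B0] (row B0 above).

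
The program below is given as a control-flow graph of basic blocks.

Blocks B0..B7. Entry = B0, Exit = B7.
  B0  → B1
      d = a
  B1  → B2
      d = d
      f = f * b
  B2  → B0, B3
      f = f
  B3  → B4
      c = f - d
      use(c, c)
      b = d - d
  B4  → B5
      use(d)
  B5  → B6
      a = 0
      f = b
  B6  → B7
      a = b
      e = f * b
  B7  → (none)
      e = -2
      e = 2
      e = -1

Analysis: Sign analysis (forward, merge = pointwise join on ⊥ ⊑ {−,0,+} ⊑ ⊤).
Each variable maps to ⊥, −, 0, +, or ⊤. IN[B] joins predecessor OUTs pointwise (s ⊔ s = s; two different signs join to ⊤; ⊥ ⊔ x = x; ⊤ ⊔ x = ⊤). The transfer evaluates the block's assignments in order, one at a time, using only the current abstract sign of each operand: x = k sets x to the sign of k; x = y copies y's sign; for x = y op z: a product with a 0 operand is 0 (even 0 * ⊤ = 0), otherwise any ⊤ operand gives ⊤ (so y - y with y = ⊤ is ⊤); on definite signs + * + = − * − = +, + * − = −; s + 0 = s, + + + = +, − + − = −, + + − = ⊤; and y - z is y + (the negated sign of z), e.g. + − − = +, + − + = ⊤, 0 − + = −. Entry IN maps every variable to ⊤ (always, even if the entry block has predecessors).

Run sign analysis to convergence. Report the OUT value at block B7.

Per-block solution:
  B0: | IN=(all ⊤) | OUT=(all ⊤)
  B1: | IN=(all ⊤) | OUT=(all ⊤)
  B2: | IN=(all ⊤) | OUT=(all ⊤)
  B3: | IN=(all ⊤) | OUT=(all ⊤)
  B4: | IN=(all ⊤) | OUT=(all ⊤)
  B5: | IN=(all ⊤) | OUT={a:0; rest ⊤}
  B6: | IN={a:0; rest ⊤} | OUT=(all ⊤)
  B7: | IN=(all ⊤) | OUT={e:-; rest ⊤}

Merge at B7: IN[B7] = OUT[B6] = {a: ⊤, b: ⊤, c: ⊤, d: ⊤, e: ⊤, f: ⊤}
Applying B7's transfer function to that IN value gives OUT[B7] (row B7 above).

Answer: {a: ⊤, b: ⊤, c: ⊤, d: ⊤, e: -, f: ⊤}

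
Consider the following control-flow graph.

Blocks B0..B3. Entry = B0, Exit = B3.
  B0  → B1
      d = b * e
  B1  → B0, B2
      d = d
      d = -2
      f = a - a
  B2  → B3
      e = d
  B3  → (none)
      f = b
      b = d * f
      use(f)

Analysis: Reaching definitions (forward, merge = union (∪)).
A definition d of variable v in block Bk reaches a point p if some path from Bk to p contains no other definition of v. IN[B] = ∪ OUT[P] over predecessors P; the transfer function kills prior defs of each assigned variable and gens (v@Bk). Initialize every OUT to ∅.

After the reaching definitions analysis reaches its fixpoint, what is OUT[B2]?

Converged values:
  B0:   IN={d@B1, f@B1}   OUT={d@B0, f@B1}
  B1:   IN={d@B0, f@B1}   OUT={d@B1, f@B1}
  B2:   IN={d@B1, f@B1}   OUT={d@B1, e@B2, f@B1}
  B3:   IN={d@B1, e@B2, f@B1}   OUT={b@B3, d@B1, e@B2, f@B3}

Merge at B2: IN[B2] = OUT[B1] = {d@B1, f@B1}
Applying B2's transfer function to that IN value gives OUT[B2] (row B2 above).

Answer: {d@B1, e@B2, f@B1}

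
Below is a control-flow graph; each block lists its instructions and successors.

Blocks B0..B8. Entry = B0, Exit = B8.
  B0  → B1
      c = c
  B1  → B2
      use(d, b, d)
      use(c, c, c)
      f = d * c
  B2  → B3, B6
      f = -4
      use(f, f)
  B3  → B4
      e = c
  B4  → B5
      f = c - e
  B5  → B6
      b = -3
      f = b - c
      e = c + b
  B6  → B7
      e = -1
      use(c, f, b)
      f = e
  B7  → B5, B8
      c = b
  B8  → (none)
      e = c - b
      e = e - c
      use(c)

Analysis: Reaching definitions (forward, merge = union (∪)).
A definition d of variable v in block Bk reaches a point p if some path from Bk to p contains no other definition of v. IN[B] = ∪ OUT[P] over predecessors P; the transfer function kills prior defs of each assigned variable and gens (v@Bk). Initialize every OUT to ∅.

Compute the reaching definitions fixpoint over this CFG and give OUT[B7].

Fixpoint table:
  B0:  IN={}  OUT={c@B0}
  B1:  IN={c@B0}  OUT={c@B0, f@B1}
  B2:  IN={c@B0, f@B1}  OUT={c@B0, f@B2}
  B3:  IN={c@B0, f@B2}  OUT={c@B0, e@B3, f@B2}
  B4:  IN={c@B0, e@B3, f@B2}  OUT={c@B0, e@B3, f@B4}
  B5:  IN={b@B5, c@B0, c@B7, e@B3, e@B6, f@B4, f@B6}  OUT={b@B5, c@B0, c@B7, e@B5, f@B5}
  B6:  IN={b@B5, c@B0, c@B7, e@B5, f@B2, f@B5}  OUT={b@B5, c@B0, c@B7, e@B6, f@B6}
  B7:  IN={b@B5, c@B0, c@B7, e@B6, f@B6}  OUT={b@B5, c@B7, e@B6, f@B6}
  B8:  IN={b@B5, c@B7, e@B6, f@B6}  OUT={b@B5, c@B7, e@B8, f@B6}

Merge at B7: IN[B7] = OUT[B6] = {b@B5, c@B0, c@B7, e@B6, f@B6}
Applying B7's transfer function to that IN value gives OUT[B7] (row B7 above).

Answer: {b@B5, c@B7, e@B6, f@B6}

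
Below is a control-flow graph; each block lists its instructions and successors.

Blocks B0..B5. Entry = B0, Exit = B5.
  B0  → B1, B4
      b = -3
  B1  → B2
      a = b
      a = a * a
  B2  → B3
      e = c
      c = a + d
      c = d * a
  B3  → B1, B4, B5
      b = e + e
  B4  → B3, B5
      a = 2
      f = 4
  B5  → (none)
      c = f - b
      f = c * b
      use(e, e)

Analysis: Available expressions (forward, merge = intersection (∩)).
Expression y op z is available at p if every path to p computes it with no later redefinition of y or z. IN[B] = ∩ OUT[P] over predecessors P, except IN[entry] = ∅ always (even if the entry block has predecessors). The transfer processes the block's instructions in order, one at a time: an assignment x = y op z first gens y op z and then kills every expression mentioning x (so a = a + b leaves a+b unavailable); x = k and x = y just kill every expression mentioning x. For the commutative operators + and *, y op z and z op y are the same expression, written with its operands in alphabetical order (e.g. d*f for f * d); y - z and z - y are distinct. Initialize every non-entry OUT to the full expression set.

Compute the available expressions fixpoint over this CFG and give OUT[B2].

Answer: {a*d, a+d}

Derivation:
Converged values:
  B0:  IN={}  OUT={}
  B1:  IN={}  OUT={}
  B2:  IN={}  OUT={a*d, a+d}
  B3:  IN={}  OUT={e+e}
  B4:  IN={}  OUT={}
  B5:  IN={}  OUT={b*c}

Merge at B2: IN[B2] = OUT[B1] = {}
Applying B2's transfer function to that IN value gives OUT[B2] (row B2 above).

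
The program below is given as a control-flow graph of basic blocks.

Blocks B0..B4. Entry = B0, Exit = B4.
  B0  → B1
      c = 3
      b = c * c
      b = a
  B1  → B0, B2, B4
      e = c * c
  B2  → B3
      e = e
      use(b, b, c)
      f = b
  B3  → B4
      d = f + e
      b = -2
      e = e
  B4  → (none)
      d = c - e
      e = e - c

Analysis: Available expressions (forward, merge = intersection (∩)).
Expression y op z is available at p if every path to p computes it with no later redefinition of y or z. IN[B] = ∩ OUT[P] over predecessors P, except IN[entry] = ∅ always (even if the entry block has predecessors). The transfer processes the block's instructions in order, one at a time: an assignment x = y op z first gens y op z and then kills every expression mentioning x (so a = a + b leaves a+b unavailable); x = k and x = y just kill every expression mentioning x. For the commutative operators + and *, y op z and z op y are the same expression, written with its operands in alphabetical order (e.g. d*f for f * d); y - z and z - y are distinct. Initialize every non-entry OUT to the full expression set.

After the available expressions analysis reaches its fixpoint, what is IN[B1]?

Converged values:
  B0: | IN={} | OUT={c*c}
  B1: | IN={c*c} | OUT={c*c}
  B2: | IN={c*c} | OUT={c*c}
  B3: | IN={c*c} | OUT={c*c}
  B4: | IN={c*c} | OUT={c*c}

Merge at B1: IN[B1] = OUT[B0] = {c*c}

Answer: {c*c}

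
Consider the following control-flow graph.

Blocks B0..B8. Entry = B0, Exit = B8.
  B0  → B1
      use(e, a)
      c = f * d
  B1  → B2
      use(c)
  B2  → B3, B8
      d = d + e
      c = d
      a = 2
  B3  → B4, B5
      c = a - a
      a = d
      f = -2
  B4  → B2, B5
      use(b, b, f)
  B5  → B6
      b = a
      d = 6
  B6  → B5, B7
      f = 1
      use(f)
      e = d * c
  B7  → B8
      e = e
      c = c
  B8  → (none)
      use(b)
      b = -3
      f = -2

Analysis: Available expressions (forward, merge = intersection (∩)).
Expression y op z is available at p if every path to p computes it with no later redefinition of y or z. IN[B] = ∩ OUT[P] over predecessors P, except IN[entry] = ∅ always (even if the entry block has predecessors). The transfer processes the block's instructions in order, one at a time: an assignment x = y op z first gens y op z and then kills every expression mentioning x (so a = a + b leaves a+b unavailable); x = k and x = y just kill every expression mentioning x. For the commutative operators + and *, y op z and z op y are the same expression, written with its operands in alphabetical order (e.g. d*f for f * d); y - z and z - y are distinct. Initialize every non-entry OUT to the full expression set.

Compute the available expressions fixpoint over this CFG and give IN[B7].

Answer: {c*d}

Working:
Converged values:
  B0:   IN={}   OUT={d*f}
  B1:   IN={d*f}   OUT={d*f}
  B2:   IN={}   OUT={}
  B3:   IN={}   OUT={}
  B4:   IN={}   OUT={}
  B5:   IN={}   OUT={}
  B6:   IN={}   OUT={c*d}
  B7:   IN={c*d}   OUT={}
  B8:   IN={}   OUT={}

Merge at B7: IN[B7] = OUT[B6] = {c*d}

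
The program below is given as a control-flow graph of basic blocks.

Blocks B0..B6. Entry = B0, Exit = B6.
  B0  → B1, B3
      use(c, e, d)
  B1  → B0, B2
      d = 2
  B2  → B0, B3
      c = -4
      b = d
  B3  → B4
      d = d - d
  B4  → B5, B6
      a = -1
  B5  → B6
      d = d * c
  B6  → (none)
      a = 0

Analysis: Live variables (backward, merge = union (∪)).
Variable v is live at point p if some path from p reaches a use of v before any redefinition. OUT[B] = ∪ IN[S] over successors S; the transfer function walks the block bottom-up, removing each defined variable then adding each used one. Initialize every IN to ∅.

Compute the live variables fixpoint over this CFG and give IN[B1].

Answer: {c, e}

Derivation:
Converged values:
  B0: | IN={c, d, e} | OUT={c, d, e}
  B1: | IN={c, e} | OUT={c, d, e}
  B2: | IN={d, e} | OUT={c, d, e}
  B3: | IN={c, d} | OUT={c, d}
  B4: | IN={c, d} | OUT={c, d}
  B5: | IN={c, d} | OUT={}
  B6: | IN={} | OUT={}

Merge at B1: OUT[B1] = IN[B0] ⊔ IN[B2] = {c, d, e}
Applying B1's transfer function to that OUT value gives IN[B1] (row B1 above).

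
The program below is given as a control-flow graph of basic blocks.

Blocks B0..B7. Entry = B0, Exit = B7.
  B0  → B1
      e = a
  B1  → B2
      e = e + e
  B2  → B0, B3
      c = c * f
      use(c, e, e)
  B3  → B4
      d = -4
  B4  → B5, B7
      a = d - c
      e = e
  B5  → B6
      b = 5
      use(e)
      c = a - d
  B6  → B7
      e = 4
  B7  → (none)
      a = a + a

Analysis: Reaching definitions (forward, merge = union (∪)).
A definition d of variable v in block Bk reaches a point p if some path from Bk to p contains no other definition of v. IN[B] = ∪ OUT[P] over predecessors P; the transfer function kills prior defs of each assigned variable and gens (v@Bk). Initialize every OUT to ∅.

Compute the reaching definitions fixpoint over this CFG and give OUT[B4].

Fixpoint table:
  B0:   IN={c@B2, e@B1}   OUT={c@B2, e@B0}
  B1:   IN={c@B2, e@B0}   OUT={c@B2, e@B1}
  B2:   IN={c@B2, e@B1}   OUT={c@B2, e@B1}
  B3:   IN={c@B2, e@B1}   OUT={c@B2, d@B3, e@B1}
  B4:   IN={c@B2, d@B3, e@B1}   OUT={a@B4, c@B2, d@B3, e@B4}
  B5:   IN={a@B4, c@B2, d@B3, e@B4}   OUT={a@B4, b@B5, c@B5, d@B3, e@B4}
  B6:   IN={a@B4, b@B5, c@B5, d@B3, e@B4}   OUT={a@B4, b@B5, c@B5, d@B3, e@B6}
  B7:   IN={a@B4, b@B5, c@B2, c@B5, d@B3, e@B4, e@B6}   OUT={a@B7, b@B5, c@B2, c@B5, d@B3, e@B4, e@B6}

Merge at B4: IN[B4] = OUT[B3] = {c@B2, d@B3, e@B1}
Applying B4's transfer function to that IN value gives OUT[B4] (row B4 above).

Answer: {a@B4, c@B2, d@B3, e@B4}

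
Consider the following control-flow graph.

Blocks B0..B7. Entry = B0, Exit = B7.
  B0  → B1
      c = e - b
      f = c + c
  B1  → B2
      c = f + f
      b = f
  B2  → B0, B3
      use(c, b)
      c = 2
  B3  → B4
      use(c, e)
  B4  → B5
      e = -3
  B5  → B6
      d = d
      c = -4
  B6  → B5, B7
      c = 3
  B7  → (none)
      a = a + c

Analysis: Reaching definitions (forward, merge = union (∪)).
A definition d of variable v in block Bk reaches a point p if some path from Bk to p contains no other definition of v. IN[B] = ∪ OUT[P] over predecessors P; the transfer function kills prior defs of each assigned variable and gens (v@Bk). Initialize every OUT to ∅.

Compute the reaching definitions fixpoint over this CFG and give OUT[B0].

Answer: {b@B1, c@B0, f@B0}

Trace:
Converged values:
  B0:  IN={b@B1, c@B2, f@B0}  OUT={b@B1, c@B0, f@B0}
  B1:  IN={b@B1, c@B0, f@B0}  OUT={b@B1, c@B1, f@B0}
  B2:  IN={b@B1, c@B1, f@B0}  OUT={b@B1, c@B2, f@B0}
  B3:  IN={b@B1, c@B2, f@B0}  OUT={b@B1, c@B2, f@B0}
  B4:  IN={b@B1, c@B2, f@B0}  OUT={b@B1, c@B2, e@B4, f@B0}
  B5:  IN={b@B1, c@B2, c@B6, d@B5, e@B4, f@B0}  OUT={b@B1, c@B5, d@B5, e@B4, f@B0}
  B6:  IN={b@B1, c@B5, d@B5, e@B4, f@B0}  OUT={b@B1, c@B6, d@B5, e@B4, f@B0}
  B7:  IN={b@B1, c@B6, d@B5, e@B4, f@B0}  OUT={a@B7, b@B1, c@B6, d@B5, e@B4, f@B0}

Merge at B0 (entry node, so the boundary value {} is joined with the incoming edge(s)): IN[B0] = {} ⊔ OUT[B2] = {b@B1, c@B2, f@B0}
Applying B0's transfer function to that IN value gives OUT[B0] (row B0 above).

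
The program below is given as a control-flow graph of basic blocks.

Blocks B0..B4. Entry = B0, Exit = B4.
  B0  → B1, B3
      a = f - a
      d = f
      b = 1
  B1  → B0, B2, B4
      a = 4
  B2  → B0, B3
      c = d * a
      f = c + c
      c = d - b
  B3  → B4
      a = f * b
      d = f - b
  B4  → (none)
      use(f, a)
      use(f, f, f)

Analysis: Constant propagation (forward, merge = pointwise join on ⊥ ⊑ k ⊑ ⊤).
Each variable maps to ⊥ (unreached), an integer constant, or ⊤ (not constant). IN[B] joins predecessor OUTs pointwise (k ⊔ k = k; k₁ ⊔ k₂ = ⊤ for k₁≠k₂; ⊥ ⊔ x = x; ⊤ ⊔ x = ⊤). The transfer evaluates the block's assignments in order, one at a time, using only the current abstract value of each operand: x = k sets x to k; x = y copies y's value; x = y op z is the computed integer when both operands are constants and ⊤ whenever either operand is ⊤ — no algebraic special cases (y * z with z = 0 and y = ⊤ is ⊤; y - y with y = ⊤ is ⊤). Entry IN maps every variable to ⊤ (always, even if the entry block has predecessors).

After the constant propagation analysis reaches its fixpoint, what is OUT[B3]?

Answer: {a: ⊤, b: 1, c: ⊤, d: ⊤, e: ⊤, f: ⊤}

Trace:
Per-block solution:
  B0:   IN=(all ⊤)   OUT={b:1; rest ⊤}
  B1:   IN={b:1; rest ⊤}   OUT={a:4, b:1; rest ⊤}
  B2:   IN={a:4, b:1; rest ⊤}   OUT={a:4, b:1; rest ⊤}
  B3:   IN={b:1; rest ⊤}   OUT={b:1; rest ⊤}
  B4:   IN={b:1; rest ⊤}   OUT={b:1; rest ⊤}

Merge at B3: IN[B3] = OUT[B0] ⊔ OUT[B2] = {a: ⊤, b: 1, c: ⊤, d: ⊤, e: ⊤, f: ⊤}
Applying B3's transfer function to that IN value gives OUT[B3] (row B3 above).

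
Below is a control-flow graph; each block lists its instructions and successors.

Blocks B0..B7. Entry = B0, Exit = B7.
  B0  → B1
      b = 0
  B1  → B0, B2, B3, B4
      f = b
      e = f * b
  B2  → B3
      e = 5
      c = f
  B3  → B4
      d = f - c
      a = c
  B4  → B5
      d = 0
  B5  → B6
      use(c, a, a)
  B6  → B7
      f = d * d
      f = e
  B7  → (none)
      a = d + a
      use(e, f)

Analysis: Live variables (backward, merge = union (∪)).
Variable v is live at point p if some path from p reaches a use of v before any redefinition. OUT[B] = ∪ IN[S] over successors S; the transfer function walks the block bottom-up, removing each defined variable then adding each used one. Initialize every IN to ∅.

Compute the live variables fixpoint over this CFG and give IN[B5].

Answer: {a, c, d, e}

Working:
Converged values:
  B0:  IN={a, c}  OUT={a, b, c}
  B1:  IN={a, b, c}  OUT={a, c, e, f}
  B2:  IN={f}  OUT={c, e, f}
  B3:  IN={c, e, f}  OUT={a, c, e}
  B4:  IN={a, c, e}  OUT={a, c, d, e}
  B5:  IN={a, c, d, e}  OUT={a, d, e}
  B6:  IN={a, d, e}  OUT={a, d, e, f}
  B7:  IN={a, d, e, f}  OUT={}

Merge at B5: OUT[B5] = IN[B6] = {a, d, e}
Applying B5's transfer function to that OUT value gives IN[B5] (row B5 above).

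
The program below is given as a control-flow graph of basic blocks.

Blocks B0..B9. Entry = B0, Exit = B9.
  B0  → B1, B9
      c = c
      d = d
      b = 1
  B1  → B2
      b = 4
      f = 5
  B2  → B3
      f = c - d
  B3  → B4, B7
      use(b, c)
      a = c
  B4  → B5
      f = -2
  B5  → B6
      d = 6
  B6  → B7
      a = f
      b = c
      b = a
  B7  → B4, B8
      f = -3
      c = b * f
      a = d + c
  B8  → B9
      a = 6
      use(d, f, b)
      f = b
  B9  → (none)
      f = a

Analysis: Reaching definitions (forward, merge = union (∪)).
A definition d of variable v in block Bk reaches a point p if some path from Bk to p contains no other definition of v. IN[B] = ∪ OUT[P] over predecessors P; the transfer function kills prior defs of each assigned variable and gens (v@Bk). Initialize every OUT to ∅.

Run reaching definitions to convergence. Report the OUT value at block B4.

Converged values:
  B0:  IN={}  OUT={b@B0, c@B0, d@B0}
  B1:  IN={b@B0, c@B0, d@B0}  OUT={b@B1, c@B0, d@B0, f@B1}
  B2:  IN={b@B1, c@B0, d@B0, f@B1}  OUT={b@B1, c@B0, d@B0, f@B2}
  B3:  IN={b@B1, c@B0, d@B0, f@B2}  OUT={a@B3, b@B1, c@B0, d@B0, f@B2}
  B4:  IN={a@B3, a@B7, b@B1, b@B6, c@B0, c@B7, d@B0, d@B5, f@B2, f@B7}  OUT={a@B3, a@B7, b@B1, b@B6, c@B0, c@B7, d@B0, d@B5, f@B4}
  B5:  IN={a@B3, a@B7, b@B1, b@B6, c@B0, c@B7, d@B0, d@B5, f@B4}  OUT={a@B3, a@B7, b@B1, b@B6, c@B0, c@B7, d@B5, f@B4}
  B6:  IN={a@B3, a@B7, b@B1, b@B6, c@B0, c@B7, d@B5, f@B4}  OUT={a@B6, b@B6, c@B0, c@B7, d@B5, f@B4}
  B7:  IN={a@B3, a@B6, b@B1, b@B6, c@B0, c@B7, d@B0, d@B5, f@B2, f@B4}  OUT={a@B7, b@B1, b@B6, c@B7, d@B0, d@B5, f@B7}
  B8:  IN={a@B7, b@B1, b@B6, c@B7, d@B0, d@B5, f@B7}  OUT={a@B8, b@B1, b@B6, c@B7, d@B0, d@B5, f@B8}
  B9:  IN={a@B8, b@B0, b@B1, b@B6, c@B0, c@B7, d@B0, d@B5, f@B8}  OUT={a@B8, b@B0, b@B1, b@B6, c@B0, c@B7, d@B0, d@B5, f@B9}

Merge at B4: IN[B4] = OUT[B3] ⊔ OUT[B7] = {a@B3, a@B7, b@B1, b@B6, c@B0, c@B7, d@B0, d@B5, f@B2, f@B7}
Applying B4's transfer function to that IN value gives OUT[B4] (row B4 above).

Answer: {a@B3, a@B7, b@B1, b@B6, c@B0, c@B7, d@B0, d@B5, f@B4}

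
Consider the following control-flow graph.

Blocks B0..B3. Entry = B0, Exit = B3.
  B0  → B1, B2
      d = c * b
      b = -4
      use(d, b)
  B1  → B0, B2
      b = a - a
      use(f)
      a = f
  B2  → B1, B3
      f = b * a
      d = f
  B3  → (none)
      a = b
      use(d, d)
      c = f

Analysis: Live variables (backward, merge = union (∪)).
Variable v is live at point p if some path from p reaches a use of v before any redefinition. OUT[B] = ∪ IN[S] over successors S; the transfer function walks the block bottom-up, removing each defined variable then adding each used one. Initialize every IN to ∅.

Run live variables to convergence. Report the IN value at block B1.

Answer: {a, c, f}

Working:
Fixpoint table:
  B0:  IN={a, b, c, f}  OUT={a, b, c, f}
  B1:  IN={a, c, f}  OUT={a, b, c, f}
  B2:  IN={a, b, c}  OUT={a, b, c, d, f}
  B3:  IN={b, d, f}  OUT={}

Merge at B1: OUT[B1] = IN[B0] ⊔ IN[B2] = {a, b, c, f}
Applying B1's transfer function to that OUT value gives IN[B1] (row B1 above).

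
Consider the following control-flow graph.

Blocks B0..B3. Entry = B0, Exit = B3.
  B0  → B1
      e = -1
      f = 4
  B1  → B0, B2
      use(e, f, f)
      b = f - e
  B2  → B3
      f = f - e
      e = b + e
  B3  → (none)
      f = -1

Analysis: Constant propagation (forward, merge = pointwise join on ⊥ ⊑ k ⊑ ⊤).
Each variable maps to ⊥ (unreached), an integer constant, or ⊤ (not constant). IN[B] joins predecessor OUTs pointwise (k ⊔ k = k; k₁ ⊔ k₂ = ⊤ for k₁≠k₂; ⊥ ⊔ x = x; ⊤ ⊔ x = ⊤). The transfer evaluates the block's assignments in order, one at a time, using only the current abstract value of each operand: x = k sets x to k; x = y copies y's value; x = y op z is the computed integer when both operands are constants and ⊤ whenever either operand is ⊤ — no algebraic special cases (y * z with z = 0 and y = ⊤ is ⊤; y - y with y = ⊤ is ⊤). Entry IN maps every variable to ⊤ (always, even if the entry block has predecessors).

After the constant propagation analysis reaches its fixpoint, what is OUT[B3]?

Answer: {a: ⊤, b: 5, c: ⊤, d: ⊤, e: 4, f: -1}

Derivation:
Per-block solution:
  B0: | IN=(all ⊤) | OUT={e:-1, f:4; rest ⊤}
  B1: | IN={e:-1, f:4; rest ⊤} | OUT={b:5, e:-1, f:4; rest ⊤}
  B2: | IN={b:5, e:-1, f:4; rest ⊤} | OUT={b:5, e:4, f:5; rest ⊤}
  B3: | IN={b:5, e:4, f:5; rest ⊤} | OUT={b:5, e:4, f:-1; rest ⊤}

Merge at B3: IN[B3] = OUT[B2] = {a: ⊤, b: 5, c: ⊤, d: ⊤, e: 4, f: 5}
Applying B3's transfer function to that IN value gives OUT[B3] (row B3 above).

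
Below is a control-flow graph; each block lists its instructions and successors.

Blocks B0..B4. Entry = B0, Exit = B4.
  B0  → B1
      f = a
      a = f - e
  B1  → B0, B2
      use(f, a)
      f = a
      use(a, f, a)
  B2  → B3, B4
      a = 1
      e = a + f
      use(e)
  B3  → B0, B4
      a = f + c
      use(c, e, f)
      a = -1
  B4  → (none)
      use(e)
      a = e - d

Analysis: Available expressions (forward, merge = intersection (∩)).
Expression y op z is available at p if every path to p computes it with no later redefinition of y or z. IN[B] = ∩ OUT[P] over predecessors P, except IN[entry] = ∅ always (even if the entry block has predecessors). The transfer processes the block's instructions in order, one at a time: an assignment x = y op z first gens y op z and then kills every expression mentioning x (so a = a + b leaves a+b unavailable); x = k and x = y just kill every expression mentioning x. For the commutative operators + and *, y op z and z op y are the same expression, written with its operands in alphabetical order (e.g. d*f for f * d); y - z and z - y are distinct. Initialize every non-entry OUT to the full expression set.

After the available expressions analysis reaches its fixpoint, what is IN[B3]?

Answer: {a+f}

Derivation:
Fixpoint table:
  B0: | IN={} | OUT={f-e}
  B1: | IN={f-e} | OUT={}
  B2: | IN={} | OUT={a+f}
  B3: | IN={a+f} | OUT={c+f}
  B4: | IN={} | OUT={e-d}

Merge at B3: IN[B3] = OUT[B2] = {a+f}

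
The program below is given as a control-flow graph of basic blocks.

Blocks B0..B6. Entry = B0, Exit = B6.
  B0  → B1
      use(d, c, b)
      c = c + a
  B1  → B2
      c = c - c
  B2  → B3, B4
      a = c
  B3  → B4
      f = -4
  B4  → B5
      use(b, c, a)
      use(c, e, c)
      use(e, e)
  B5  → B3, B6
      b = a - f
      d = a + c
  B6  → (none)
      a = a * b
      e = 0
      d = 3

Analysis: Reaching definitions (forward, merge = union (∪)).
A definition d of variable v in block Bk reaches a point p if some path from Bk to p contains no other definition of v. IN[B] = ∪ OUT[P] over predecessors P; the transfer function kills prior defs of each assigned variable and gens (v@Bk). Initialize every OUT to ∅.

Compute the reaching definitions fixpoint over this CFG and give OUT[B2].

Answer: {a@B2, c@B1}

Working:
Converged values:
  B0: | IN={} | OUT={c@B0}
  B1: | IN={c@B0} | OUT={c@B1}
  B2: | IN={c@B1} | OUT={a@B2, c@B1}
  B3: | IN={a@B2, b@B5, c@B1, d@B5, f@B3} | OUT={a@B2, b@B5, c@B1, d@B5, f@B3}
  B4: | IN={a@B2, b@B5, c@B1, d@B5, f@B3} | OUT={a@B2, b@B5, c@B1, d@B5, f@B3}
  B5: | IN={a@B2, b@B5, c@B1, d@B5, f@B3} | OUT={a@B2, b@B5, c@B1, d@B5, f@B3}
  B6: | IN={a@B2, b@B5, c@B1, d@B5, f@B3} | OUT={a@B6, b@B5, c@B1, d@B6, e@B6, f@B3}

Merge at B2: IN[B2] = OUT[B1] = {c@B1}
Applying B2's transfer function to that IN value gives OUT[B2] (row B2 above).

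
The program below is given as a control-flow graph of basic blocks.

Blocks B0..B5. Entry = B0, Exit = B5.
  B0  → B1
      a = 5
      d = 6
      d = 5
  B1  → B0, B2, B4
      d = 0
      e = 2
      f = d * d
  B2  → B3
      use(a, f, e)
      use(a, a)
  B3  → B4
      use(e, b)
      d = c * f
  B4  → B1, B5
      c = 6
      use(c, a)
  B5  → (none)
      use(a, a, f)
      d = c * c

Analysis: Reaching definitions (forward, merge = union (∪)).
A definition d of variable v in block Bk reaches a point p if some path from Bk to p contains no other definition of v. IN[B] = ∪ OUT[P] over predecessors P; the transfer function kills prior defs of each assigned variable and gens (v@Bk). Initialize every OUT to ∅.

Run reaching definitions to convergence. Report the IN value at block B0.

Per-block solution:
  B0:   IN={a@B0, c@B4, d@B1, e@B1, f@B1}   OUT={a@B0, c@B4, d@B0, e@B1, f@B1}
  B1:   IN={a@B0, c@B4, d@B0, d@B1, d@B3, e@B1, f@B1}   OUT={a@B0, c@B4, d@B1, e@B1, f@B1}
  B2:   IN={a@B0, c@B4, d@B1, e@B1, f@B1}   OUT={a@B0, c@B4, d@B1, e@B1, f@B1}
  B3:   IN={a@B0, c@B4, d@B1, e@B1, f@B1}   OUT={a@B0, c@B4, d@B3, e@B1, f@B1}
  B4:   IN={a@B0, c@B4, d@B1, d@B3, e@B1, f@B1}   OUT={a@B0, c@B4, d@B1, d@B3, e@B1, f@B1}
  B5:   IN={a@B0, c@B4, d@B1, d@B3, e@B1, f@B1}   OUT={a@B0, c@B4, d@B5, e@B1, f@B1}

Merge at B0 (entry node, so the boundary value {} is joined with the incoming edge(s)): IN[B0] = {} ⊔ OUT[B1] = {a@B0, c@B4, d@B1, e@B1, f@B1}

Answer: {a@B0, c@B4, d@B1, e@B1, f@B1}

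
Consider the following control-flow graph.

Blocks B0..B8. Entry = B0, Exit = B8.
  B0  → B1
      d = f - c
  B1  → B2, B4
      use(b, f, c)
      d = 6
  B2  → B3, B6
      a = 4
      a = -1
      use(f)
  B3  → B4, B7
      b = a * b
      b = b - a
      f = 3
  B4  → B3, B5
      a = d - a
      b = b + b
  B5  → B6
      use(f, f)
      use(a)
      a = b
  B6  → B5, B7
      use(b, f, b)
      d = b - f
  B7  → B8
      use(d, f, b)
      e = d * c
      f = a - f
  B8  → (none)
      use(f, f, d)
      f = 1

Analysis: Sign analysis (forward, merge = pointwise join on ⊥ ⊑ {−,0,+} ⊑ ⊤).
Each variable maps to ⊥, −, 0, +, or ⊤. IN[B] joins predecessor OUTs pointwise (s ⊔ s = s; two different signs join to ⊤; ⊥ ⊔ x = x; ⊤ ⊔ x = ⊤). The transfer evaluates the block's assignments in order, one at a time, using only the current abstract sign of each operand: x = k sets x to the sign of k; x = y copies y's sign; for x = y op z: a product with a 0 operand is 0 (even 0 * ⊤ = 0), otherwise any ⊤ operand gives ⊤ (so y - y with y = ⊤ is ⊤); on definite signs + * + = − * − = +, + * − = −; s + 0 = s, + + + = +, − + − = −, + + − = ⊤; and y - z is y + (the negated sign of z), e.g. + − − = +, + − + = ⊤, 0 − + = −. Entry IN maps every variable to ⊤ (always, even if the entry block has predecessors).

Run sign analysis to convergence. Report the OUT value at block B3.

Converged values:
  B0:  IN=(all ⊤)  OUT=(all ⊤)
  B1:  IN=(all ⊤)  OUT={d:+; rest ⊤}
  B2:  IN={d:+; rest ⊤}  OUT={a:-, d:+; rest ⊤}
  B3:  IN={d:+; rest ⊤}  OUT={d:+, f:+; rest ⊤}
  B4:  IN={d:+; rest ⊤}  OUT={d:+; rest ⊤}
  B5:  IN=(all ⊤)  OUT=(all ⊤)
  B6:  IN=(all ⊤)  OUT=(all ⊤)
  B7:  IN=(all ⊤)  OUT=(all ⊤)
  B8:  IN=(all ⊤)  OUT={f:+; rest ⊤}

Merge at B3: IN[B3] = OUT[B2] ⊔ OUT[B4] = {a: ⊤, b: ⊤, c: ⊤, d: +, e: ⊤, f: ⊤}
Applying B3's transfer function to that IN value gives OUT[B3] (row B3 above).

Answer: {a: ⊤, b: ⊤, c: ⊤, d: +, e: ⊤, f: +}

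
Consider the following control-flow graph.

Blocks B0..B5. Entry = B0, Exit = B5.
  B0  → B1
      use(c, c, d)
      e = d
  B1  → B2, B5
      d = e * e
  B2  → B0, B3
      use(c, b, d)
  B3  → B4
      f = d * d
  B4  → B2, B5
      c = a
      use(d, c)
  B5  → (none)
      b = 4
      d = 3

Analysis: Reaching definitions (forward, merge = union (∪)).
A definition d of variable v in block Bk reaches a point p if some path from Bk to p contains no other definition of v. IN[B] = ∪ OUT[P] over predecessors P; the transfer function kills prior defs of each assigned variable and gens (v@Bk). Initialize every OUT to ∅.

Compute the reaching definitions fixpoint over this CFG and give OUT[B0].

Answer: {c@B4, d@B1, e@B0, f@B3}

Working:
Per-block solution:
  B0:  IN={c@B4, d@B1, e@B0, f@B3}  OUT={c@B4, d@B1, e@B0, f@B3}
  B1:  IN={c@B4, d@B1, e@B0, f@B3}  OUT={c@B4, d@B1, e@B0, f@B3}
  B2:  IN={c@B4, d@B1, e@B0, f@B3}  OUT={c@B4, d@B1, e@B0, f@B3}
  B3:  IN={c@B4, d@B1, e@B0, f@B3}  OUT={c@B4, d@B1, e@B0, f@B3}
  B4:  IN={c@B4, d@B1, e@B0, f@B3}  OUT={c@B4, d@B1, e@B0, f@B3}
  B5:  IN={c@B4, d@B1, e@B0, f@B3}  OUT={b@B5, c@B4, d@B5, e@B0, f@B3}

Merge at B0 (entry node, so the boundary value {} is joined with the incoming edge(s)): IN[B0] = {} ⊔ OUT[B2] = {c@B4, d@B1, e@B0, f@B3}
Applying B0's transfer function to that IN value gives OUT[B0] (row B0 above).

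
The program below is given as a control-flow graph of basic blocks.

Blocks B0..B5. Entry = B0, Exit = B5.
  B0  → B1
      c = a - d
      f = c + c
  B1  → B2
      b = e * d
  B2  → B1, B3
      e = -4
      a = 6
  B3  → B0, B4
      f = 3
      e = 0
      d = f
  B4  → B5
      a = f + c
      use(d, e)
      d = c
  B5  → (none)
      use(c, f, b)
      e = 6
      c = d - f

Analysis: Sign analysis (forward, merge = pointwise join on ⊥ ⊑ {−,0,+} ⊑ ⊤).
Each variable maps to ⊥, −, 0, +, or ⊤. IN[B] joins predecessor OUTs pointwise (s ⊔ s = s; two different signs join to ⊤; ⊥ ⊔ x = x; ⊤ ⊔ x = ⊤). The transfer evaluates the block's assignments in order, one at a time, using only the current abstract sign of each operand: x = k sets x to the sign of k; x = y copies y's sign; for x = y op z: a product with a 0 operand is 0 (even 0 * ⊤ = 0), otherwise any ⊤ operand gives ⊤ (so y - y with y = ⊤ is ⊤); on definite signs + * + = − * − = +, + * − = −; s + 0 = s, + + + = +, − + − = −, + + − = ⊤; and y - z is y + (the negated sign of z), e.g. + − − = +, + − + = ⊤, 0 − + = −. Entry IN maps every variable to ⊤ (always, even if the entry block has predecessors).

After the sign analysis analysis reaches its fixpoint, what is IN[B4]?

Answer: {a: +, b: ⊤, c: ⊤, d: +, e: 0, f: +}

Derivation:
Fixpoint table:
  B0:   IN=(all ⊤)   OUT=(all ⊤)
  B1:   IN=(all ⊤)   OUT=(all ⊤)
  B2:   IN=(all ⊤)   OUT={a:+, e:-; rest ⊤}
  B3:   IN={a:+, e:-; rest ⊤}   OUT={a:+, d:+, e:0, f:+; rest ⊤}
  B4:   IN={a:+, d:+, e:0, f:+; rest ⊤}   OUT={e:0, f:+; rest ⊤}
  B5:   IN={e:0, f:+; rest ⊤}   OUT={e:+, f:+; rest ⊤}

Merge at B4: IN[B4] = OUT[B3] = {a: +, b: ⊤, c: ⊤, d: +, e: 0, f: +}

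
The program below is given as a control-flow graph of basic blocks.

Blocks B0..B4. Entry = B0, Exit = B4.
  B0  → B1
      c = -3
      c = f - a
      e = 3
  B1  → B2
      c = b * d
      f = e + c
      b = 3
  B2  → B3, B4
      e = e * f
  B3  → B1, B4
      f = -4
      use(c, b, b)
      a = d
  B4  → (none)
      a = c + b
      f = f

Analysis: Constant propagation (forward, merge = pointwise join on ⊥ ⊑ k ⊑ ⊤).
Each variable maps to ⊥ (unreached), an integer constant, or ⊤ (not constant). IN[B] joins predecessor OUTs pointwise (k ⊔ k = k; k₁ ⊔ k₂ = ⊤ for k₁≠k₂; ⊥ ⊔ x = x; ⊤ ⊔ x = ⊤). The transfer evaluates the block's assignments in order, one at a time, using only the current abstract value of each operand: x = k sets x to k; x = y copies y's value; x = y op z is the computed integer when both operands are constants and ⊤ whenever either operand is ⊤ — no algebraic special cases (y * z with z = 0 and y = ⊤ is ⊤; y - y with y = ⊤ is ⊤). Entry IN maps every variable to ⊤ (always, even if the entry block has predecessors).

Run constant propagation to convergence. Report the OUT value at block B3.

Converged values:
  B0: | IN=(all ⊤) | OUT={e:3; rest ⊤}
  B1: | IN=(all ⊤) | OUT={b:3; rest ⊤}
  B2: | IN={b:3; rest ⊤} | OUT={b:3; rest ⊤}
  B3: | IN={b:3; rest ⊤} | OUT={b:3, f:-4; rest ⊤}
  B4: | IN={b:3; rest ⊤} | OUT={b:3; rest ⊤}

Merge at B3: IN[B3] = OUT[B2] = {a: ⊤, b: 3, c: ⊤, d: ⊤, e: ⊤, f: ⊤}
Applying B3's transfer function to that IN value gives OUT[B3] (row B3 above).

Answer: {a: ⊤, b: 3, c: ⊤, d: ⊤, e: ⊤, f: -4}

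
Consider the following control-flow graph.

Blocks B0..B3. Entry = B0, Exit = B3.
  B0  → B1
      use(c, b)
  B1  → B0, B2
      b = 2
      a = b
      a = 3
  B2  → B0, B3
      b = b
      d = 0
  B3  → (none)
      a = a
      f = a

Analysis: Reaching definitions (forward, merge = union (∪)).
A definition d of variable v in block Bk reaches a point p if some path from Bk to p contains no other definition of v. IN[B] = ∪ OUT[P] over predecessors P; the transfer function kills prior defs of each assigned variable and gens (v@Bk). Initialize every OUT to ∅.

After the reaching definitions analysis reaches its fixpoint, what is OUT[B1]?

Fixpoint table:
  B0: | IN={a@B1, b@B1, b@B2, d@B2} | OUT={a@B1, b@B1, b@B2, d@B2}
  B1: | IN={a@B1, b@B1, b@B2, d@B2} | OUT={a@B1, b@B1, d@B2}
  B2: | IN={a@B1, b@B1, d@B2} | OUT={a@B1, b@B2, d@B2}
  B3: | IN={a@B1, b@B2, d@B2} | OUT={a@B3, b@B2, d@B2, f@B3}

Merge at B1: IN[B1] = OUT[B0] = {a@B1, b@B1, b@B2, d@B2}
Applying B1's transfer function to that IN value gives OUT[B1] (row B1 above).

Answer: {a@B1, b@B1, d@B2}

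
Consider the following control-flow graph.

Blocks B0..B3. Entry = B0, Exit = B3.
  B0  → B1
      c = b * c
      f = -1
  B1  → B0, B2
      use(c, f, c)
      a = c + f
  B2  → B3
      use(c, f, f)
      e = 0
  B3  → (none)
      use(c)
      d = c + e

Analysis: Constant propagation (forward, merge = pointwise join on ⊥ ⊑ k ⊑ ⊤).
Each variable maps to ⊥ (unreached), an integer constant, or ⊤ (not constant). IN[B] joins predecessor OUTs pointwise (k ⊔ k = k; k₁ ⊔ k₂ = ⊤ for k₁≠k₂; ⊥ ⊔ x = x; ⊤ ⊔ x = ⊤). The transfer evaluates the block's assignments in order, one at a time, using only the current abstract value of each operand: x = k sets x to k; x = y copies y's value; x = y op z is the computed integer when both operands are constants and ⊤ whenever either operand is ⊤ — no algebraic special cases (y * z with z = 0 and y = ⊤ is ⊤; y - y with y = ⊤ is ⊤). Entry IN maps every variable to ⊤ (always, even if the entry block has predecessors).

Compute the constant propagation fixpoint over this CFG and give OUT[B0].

Answer: {a: ⊤, b: ⊤, c: ⊤, d: ⊤, e: ⊤, f: -1}

Working:
Per-block solution:
  B0: | IN=(all ⊤) | OUT={f:-1; rest ⊤}
  B1: | IN={f:-1; rest ⊤} | OUT={f:-1; rest ⊤}
  B2: | IN={f:-1; rest ⊤} | OUT={e:0, f:-1; rest ⊤}
  B3: | IN={e:0, f:-1; rest ⊤} | OUT={e:0, f:-1; rest ⊤}

Merge at B0 (entry node, so the boundary value (all ⊤) is joined with the incoming edge(s)): IN[B0] = (all ⊤) ⊔ OUT[B1] = {a: ⊤, b: ⊤, c: ⊤, d: ⊤, e: ⊤, f: ⊤}
Applying B0's transfer function to that IN value gives OUT[B0] (row B0 above).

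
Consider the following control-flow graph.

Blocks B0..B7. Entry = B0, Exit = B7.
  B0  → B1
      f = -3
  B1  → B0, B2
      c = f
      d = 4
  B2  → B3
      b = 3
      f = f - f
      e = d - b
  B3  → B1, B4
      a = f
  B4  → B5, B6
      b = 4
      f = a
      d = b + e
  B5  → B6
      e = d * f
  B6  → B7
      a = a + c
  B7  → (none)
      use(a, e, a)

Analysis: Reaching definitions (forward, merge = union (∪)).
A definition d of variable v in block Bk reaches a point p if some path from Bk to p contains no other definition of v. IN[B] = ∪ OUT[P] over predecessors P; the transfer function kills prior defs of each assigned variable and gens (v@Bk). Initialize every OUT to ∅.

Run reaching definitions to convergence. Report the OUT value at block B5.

Answer: {a@B3, b@B4, c@B1, d@B4, e@B5, f@B4}

Working:
Per-block solution:
  B0:  IN={a@B3, b@B2, c@B1, d@B1, e@B2, f@B0, f@B2}  OUT={a@B3, b@B2, c@B1, d@B1, e@B2, f@B0}
  B1:  IN={a@B3, b@B2, c@B1, d@B1, e@B2, f@B0, f@B2}  OUT={a@B3, b@B2, c@B1, d@B1, e@B2, f@B0, f@B2}
  B2:  IN={a@B3, b@B2, c@B1, d@B1, e@B2, f@B0, f@B2}  OUT={a@B3, b@B2, c@B1, d@B1, e@B2, f@B2}
  B3:  IN={a@B3, b@B2, c@B1, d@B1, e@B2, f@B2}  OUT={a@B3, b@B2, c@B1, d@B1, e@B2, f@B2}
  B4:  IN={a@B3, b@B2, c@B1, d@B1, e@B2, f@B2}  OUT={a@B3, b@B4, c@B1, d@B4, e@B2, f@B4}
  B5:  IN={a@B3, b@B4, c@B1, d@B4, e@B2, f@B4}  OUT={a@B3, b@B4, c@B1, d@B4, e@B5, f@B4}
  B6:  IN={a@B3, b@B4, c@B1, d@B4, e@B2, e@B5, f@B4}  OUT={a@B6, b@B4, c@B1, d@B4, e@B2, e@B5, f@B4}
  B7:  IN={a@B6, b@B4, c@B1, d@B4, e@B2, e@B5, f@B4}  OUT={a@B6, b@B4, c@B1, d@B4, e@B2, e@B5, f@B4}

Merge at B5: IN[B5] = OUT[B4] = {a@B3, b@B4, c@B1, d@B4, e@B2, f@B4}
Applying B5's transfer function to that IN value gives OUT[B5] (row B5 above).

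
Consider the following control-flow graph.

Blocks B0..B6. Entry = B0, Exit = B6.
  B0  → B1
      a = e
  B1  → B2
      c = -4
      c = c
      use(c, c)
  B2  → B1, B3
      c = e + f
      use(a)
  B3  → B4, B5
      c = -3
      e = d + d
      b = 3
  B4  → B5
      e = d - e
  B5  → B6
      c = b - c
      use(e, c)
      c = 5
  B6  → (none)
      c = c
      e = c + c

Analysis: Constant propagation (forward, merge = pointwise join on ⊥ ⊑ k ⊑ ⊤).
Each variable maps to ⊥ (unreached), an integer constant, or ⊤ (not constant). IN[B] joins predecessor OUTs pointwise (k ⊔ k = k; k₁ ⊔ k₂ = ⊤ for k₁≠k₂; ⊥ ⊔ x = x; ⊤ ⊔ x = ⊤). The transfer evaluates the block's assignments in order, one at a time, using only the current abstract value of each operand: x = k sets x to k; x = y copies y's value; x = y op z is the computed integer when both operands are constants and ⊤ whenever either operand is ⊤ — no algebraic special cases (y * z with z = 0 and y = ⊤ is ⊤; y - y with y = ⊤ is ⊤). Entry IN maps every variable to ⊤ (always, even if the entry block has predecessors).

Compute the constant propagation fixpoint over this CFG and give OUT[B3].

Converged values:
  B0:   IN=(all ⊤)   OUT=(all ⊤)
  B1:   IN=(all ⊤)   OUT={c:-4; rest ⊤}
  B2:   IN={c:-4; rest ⊤}   OUT=(all ⊤)
  B3:   IN=(all ⊤)   OUT={b:3, c:-3; rest ⊤}
  B4:   IN={b:3, c:-3; rest ⊤}   OUT={b:3, c:-3; rest ⊤}
  B5:   IN={b:3, c:-3; rest ⊤}   OUT={b:3, c:5; rest ⊤}
  B6:   IN={b:3, c:5; rest ⊤}   OUT={b:3, c:5, e:10; rest ⊤}

Merge at B3: IN[B3] = OUT[B2] = {a: ⊤, b: ⊤, c: ⊤, d: ⊤, e: ⊤, f: ⊤}
Applying B3's transfer function to that IN value gives OUT[B3] (row B3 above).

Answer: {a: ⊤, b: 3, c: -3, d: ⊤, e: ⊤, f: ⊤}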